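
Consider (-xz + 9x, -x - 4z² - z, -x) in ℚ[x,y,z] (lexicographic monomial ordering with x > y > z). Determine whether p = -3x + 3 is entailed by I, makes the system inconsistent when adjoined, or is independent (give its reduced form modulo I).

First compute the reduced Gröbner basis of I by Buchberger's algorithm.
f_1 = -xz + 9x, LT = xz.
f_2 = -x - 4z² - z, LT = x.
f_3 = -x, LT = x.

S(f_1,f_2): lcm = xz. S = -9x - 4z³ - z².
  leading term x: subtract (9)·f_2 from -9x - 4z³ - z² → -4z³ + 35z² + 9z
  leading term z³: no divisor's leading term divides it; move -4z³ to the remainder.
  leading term z²: no divisor's leading term divides it; move 35z² to the remainder.
  leading term z: no divisor's leading term divides it; move 9z to the remainder.
  remainder -4z³ + 35z² + 9z ≠ 0; add h_4 = -4z³ + 35z² + 9z to the basis.

S(f_1,f_3): lcm = xz. S = -9x.
  leading term x: subtract (9)·f_2 from -9x → 36z² + 9z
  leading term z²: no divisor's leading term divides it; move 36z² to the remainder.
  leading term z: no divisor's leading term divides it; move 9z to the remainder.
  remainder 36z² + 9z ≠ 0; add h_5 = 36z² + 9z to the basis.

The other S-polynomials (S(f_2,f_3), S(f_1,h_4), S(f_2,h_4), S(f_3,h_4), S(f_1,h_5), S(f_2,h_5), S(f_3,h_5), S(h_4,h_5)) all reduce to 0 modulo the current basis, so we have a Gröbner basis.
Inter-reduce: drop elements whose leading term is divisible by another's, tail-reduce, and make monic.
Reduced Gröbner basis: {x, z² + ¼z}.
Label its elements g_1 = x, g_2 = z² + ¼z.

Reduce p = -3x + 3 modulo G:
  leading term x: subtract (-3)·g_1 from -3x + 3 → 3
  leading term 1: no divisor's leading term divides it; move 3 to the remainder.
  normal form = 3.
The normal form is nonzero, so p ∉ I. Since p minus its normal form lies in I, I + (p) = I + (r) where r = 3; decide whether this ideal is the whole ring.
Here r = 3 is a nonzero constant, hence a unit: 1 ∈ I + (p), the Gröbner basis of I + (p) is {1}, and the enlarged system has no common solution — adjoining p is inconsistent.

Adjoining -3x + 3 makes the ideal the whole ring: the system is inconsistent.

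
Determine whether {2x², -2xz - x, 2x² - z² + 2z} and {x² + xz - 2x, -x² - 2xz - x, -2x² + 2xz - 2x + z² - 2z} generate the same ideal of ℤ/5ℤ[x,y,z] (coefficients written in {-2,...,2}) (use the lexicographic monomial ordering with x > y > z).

No, the ideals differ.

Since reduced Gröbner bases are canonical representatives of ideals under a given ordering, it suffices to compute and compare them.
Buchberger on the first generating set:
f_1 = 2x², LT = x².
f_2 = -2xz - x, LT = xz.
f_3 = 2x² - z² + 2z, LT = x².

S(f_1,f_3): lcm = x². S = -2z² - z.
  leading term z²: no divisor's leading term divides it; move -2z² to the remainder.
  leading term z: no divisor's leading term divides it; move -z to the remainder.
  remainder -2z² - z ≠ 0; add g_4 = -2z² - z to the basis.

The other S-polynomials (S(f_1,f_2), S(f_2,f_3), S(f_1,g_4), S(f_2,g_4), S(f_3,g_4)) all reduce to 0 modulo the current basis, so we have a Gröbner basis.
Inter-reduce: drop elements whose leading term is divisible by another's, tail-reduce, and make monic.
Reduced Gröbner basis: {x², xz - 2x, z² - 2z}.

Buchberger on the second generating set:
h_1 = x² + xz - 2x, LT = x².
h_2 = -x² - 2xz - x, LT = x².
h_3 = -2x² + 2xz - 2x + z² - 2z, LT = x².

S(h_1,h_2): lcm = x². S = -xz + 2x.
  leading term xz: no divisor's leading term divides it; move -xz to the remainder.
  leading term x: no divisor's leading term divides it; move 2x to the remainder.
  remainder -xz + 2x ≠ 0; add k_4 = -xz + 2x to the basis.

S(h_1,h_3): lcm = x². S = 2xz + 2x - 2z² - z.
  leading term xz: subtract (-2)·k_4 from 2xz + 2x - 2z² - z → x - 2z² - z
  leading term x: no divisor's leading term divides it; move x to the remainder.
  leading term z²: no divisor's leading term divides it; move -2z² to the remainder.
  leading term z: no divisor's leading term divides it; move -z to the remainder.
  remainder x - 2z² - z ≠ 0; add k_5 = x - 2z² - z to the basis.

S(h_3,k_4): lcm = x²z. S = 2x² - xz² + xz + 2z³ + z².
  leading term x²: subtract (2)·h_1 from 2x² - xz² + xz + 2z³ + z² → -xz² - xz - x + 2z³ + z²
  leading term xz²: subtract (z)·k_4 from -xz² - xz - x + 2z³ + z² → 2xz - x + 2z³ + z²
  leading term xz: subtract (-2)·k_4 from 2xz - x + 2z³ + z² → -2x + 2z³ + z²
  leading term x: subtract (-2)·k_5 from -2x + 2z³ + z² → 2z³ + 2z² - 2z
  leading term z³: no divisor's leading term divides it; move 2z³ to the remainder.
  leading term z²: no divisor's leading term divides it; move 2z² to the remainder.
  leading term z: no divisor's leading term divides it; move -2z to the remainder.
  remainder 2z³ + 2z² - 2z ≠ 0; add k_6 = 2z³ + 2z² - 2z to the basis.

The other S-polynomials (S(h_2,h_3), S(h_1,k_4), S(h_2,k_4), S(h_1,k_5), S(h_2,k_5), S(h_3,k_5), S(k_4,k_5), S(h_1,k_6), S(h_2,k_6), S(h_3,k_6), S(k_4,k_6), S(k_5,k_6)) all reduce to 0 modulo the current basis, so we have a Gröbner basis.
Inter-reduce: drop elements whose leading term is divisible by another's, tail-reduce, and make monic.
Reduced Gröbner basis: {x - 2z² - z, z³ + z² - z}.

Since the reduced bases disagree, the two ideals are not the same.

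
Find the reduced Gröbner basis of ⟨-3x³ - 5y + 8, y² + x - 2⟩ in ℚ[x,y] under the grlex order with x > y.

Buchberger's algorithm terminates because the ascending chain of leading-term ideals stabilizes.

f_1 = -3x³ - 5y + 8, LT = x³.
f_2 = y² + x - 2, LT = y².

The S-polynomials (S(f_1,f_2)) all reduce to 0 modulo the current basis, so we have a Gröbner basis.

G = {x³ + 5/3y - 8/3, y² + x - 2}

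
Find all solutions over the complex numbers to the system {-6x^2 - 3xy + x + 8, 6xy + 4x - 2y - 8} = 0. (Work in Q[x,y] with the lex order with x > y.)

Compute a lex Gröbner basis by Buchberger's algorithm.
f_1 = -6x^2 - 3xy + x + 8, LT = x^2.
f_2 = 6xy + 4x - 2y - 8, LT = xy.

S(f_1,f_2): lcm = x^2y. S = -2/3x^2 + 1/2xy^2 + 1/6xy + 4/3x - 4/3y.
  reduce S modulo (f_1, f_2):
  remainder 10/9x + 1/6y^2 - 11/18y - 2/3 ≠ 0; add h_3 = 10/9x + 1/6y^2 - 11/18y - 2/3 to the basis.

S(f_2,h_3): lcm = xy. S = 2/3x - 3/20y^3 + 11/20y^2 + 4/15y - 4/3.
  reduce S modulo (f_1, f_2, h_3):
  remainder -3/20y^3 + 9/20y^2 + 19/30y - 14/15 ≠ 0; add h_4 = -3/20y^3 + 9/20y^2 + 19/30y - 14/15 to the basis.

The other S-polynomials (S(f_1,h_3), S(f_1,h_4), S(f_2,h_4), S(h_3,h_4)) all reduce to 0 modulo the current basis, so we have a Gröbner basis.
Inter-reduce: drop elements whose leading term is divisible by another's, tail-reduce, and make monic.
Reduced Gröbner basis: {x + 3/20y^2 - 11/20y - 3/5, y^3 - 3y^2 - 38/9y + 56/9}.

Elimination: the polynomial y^3 - 3y^2 - 38/9y + 56/9 lies in the elimination ideal for y, so y ∈ {1, 1 - sqrt(65)/3, 1 + sqrt(65)/3}. For each such y, the remaining basis elements (now univariate) give the rest of the solution.
  y = 1: the earlier basis element becomes x - 1 = 0, giving x = 1 — point (1, 1).
  y = 1 - sqrt(65)/3: the earlier basis element becomes x + 1/12 + sqrt(65)/12 = 0, giving x = -sqrt(65)/12 - 1/12 — point (-sqrt(65)/12 - 1/12, 1 - sqrt(65)/3).
  y = 1 + sqrt(65)/3: the earlier basis element becomes x - sqrt(65)/12 + 1/12 = 0, giving x = -1/12 + sqrt(65)/12 — point (-1/12 + sqrt(65)/12, 1 + sqrt(65)/3).

{(1, 1), (-sqrt(65)/12 - 1/12, 1 - sqrt(65)/3), (-1/12 + sqrt(65)/12, 1 + sqrt(65)/3)}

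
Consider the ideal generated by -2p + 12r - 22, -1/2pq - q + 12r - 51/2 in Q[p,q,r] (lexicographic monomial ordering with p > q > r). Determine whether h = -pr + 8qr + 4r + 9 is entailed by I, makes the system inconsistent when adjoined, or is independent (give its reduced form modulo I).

First compute the reduced Gröbner basis of I by Buchberger's algorithm.
f_1 = -2p + 12r - 22, LT = p.
f_2 = -1/2pq - q + 12r - 51/2, LT = pq.

S(f_1,f_2): lcm = pq. S = -6qr + 9q + 24r - 51.
  leading term qr: no divisor's leading term divides it; move -6qr to the remainder.
  leading term q: no divisor's leading term divides it; move 9q to the remainder.
  leading term r: no divisor's leading term divides it; move 24r to the remainder.
  leading term 1: no divisor's leading term divides it; move -51 to the remainder.
  remainder -6qr + 9q + 24r - 51 ≠ 0; add k_3 = -6qr + 9q + 24r - 51 to the basis.

The other S-polynomials (S(f_1,k_3), S(f_2,k_3)) all reduce to 0 modulo the current basis, so we have a Gröbner basis.
Inter-reduce: drop elements whose leading term is divisible by another's, tail-reduce, and make monic.
Reduced Gröbner basis: {p - 6r + 11, qr - 3/2q - 4r + 17/2}.
Label its elements g_1 = p - 6r + 11, g_2 = qr - 3/2q - 4r + 17/2.

Reduce h = -pr + 8qr + 4r + 9 modulo G:
  leading term pr: subtract (-r)·g_1 from -pr + 8qr + 4r + 9 → 8qr - 6r^2 + 15r + 9
  leading term qr: subtract (8)·g_2 from 8qr - 6r^2 + 15r + 9 → 12q - 6r^2 + 47r - 59
  leading term q: no divisor's leading term divides it; move 12q to the remainder.
  leading term r^2: no divisor's leading term divides it; move -6r^2 to the remainder.
  leading term r: no divisor's leading term divides it; move 47r to the remainder.
  leading term 1: no divisor's leading term divides it; move -59 to the remainder.
  normal form = 12q - 6r^2 + 47r - 59.
The normal form is nonzero, so h ∉ I. Since h minus its normal form lies in I, I + (h) = I + (n) where n = 12q - 6r^2 + 47r - 59; decide whether this ideal is the whole ring.
Run Buchberger on G together with n (pairs among the g_i already reduce to 0 since G is a Gröbner basis):
g_1 = p - 6r + 11, LT = p.
g_2 = qr - 3/2q - 4r + 17/2, LT = qr.
n = 12q - 6r^2 + 47r - 59, LT = q.

S(g_2,n): lcm = qr. S = -3/2q + 1/2r^3 - 47/12r^2 + 11/12r + 17/2.
  leading term q: subtract (-1/8)·n from -3/2q + 1/2r^3 - 47/12r^2 + 11/12r + 17/2 → 1/2r^3 - 14/3r^2 + 163/24r + 9/8
  leading term r^3: no divisor's leading term divides it; move 1/2r^3 to the remainder.
  leading term r^2: no divisor's leading term divides it; move -14/3r^2 to the remainder.
  leading term r: no divisor's leading term divides it; move 163/24r to the remainder.
  leading term 1: no divisor's leading term divides it; move 9/8 to the remainder.
  remainder 1/2r^3 - 14/3r^2 + 163/24r + 9/8 ≠ 0; add m_4 = 1/2r^3 - 14/3r^2 + 163/24r + 9/8 to the basis.

The other S-polynomials (S(g_1,g_2), S(g_1,n), S(g_1,m_4), S(g_2,m_4), S(n,m_4)) all reduce to 0 modulo the current basis, so we have a Gröbner basis.
Inter-reduce: drop elements whose leading term is divisible by another's, tail-reduce, and make monic.
Reduced Gröbner basis: {p - 6r + 11, q - 1/2r^2 + 47/12r - 59/12, r^3 - 28/3r^2 + 163/12r + 9/4}.
The reduced Gröbner basis of I + (h) is {p - 6r + 11, q - 1/2r^2 + 47/12r - 59/12, r^3 - 28/3r^2 + 163/12r + 9/4} ≠ {1}, a proper ideal, so the enlarged system stays consistent: h is independent of I, with normal form 12q - 6r^2 + 47r - 59.

-pr + 8qr + 4r + 9 is independent of I; its normal form modulo I is 12q - 6r^2 + 47r - 59.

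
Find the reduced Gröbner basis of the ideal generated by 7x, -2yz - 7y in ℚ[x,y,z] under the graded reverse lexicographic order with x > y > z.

G = {yz + 7/2y, x}

Buchberger's algorithm terminates because the ascending chain of leading-term ideals stabilizes.

f_1 = 7x, LT = x.
f_2 = -2yz - 7y, LT = yz.

The S-polynomials (S(f_1,f_2)) all reduce to 0 modulo the current basis, so we have a Gröbner basis.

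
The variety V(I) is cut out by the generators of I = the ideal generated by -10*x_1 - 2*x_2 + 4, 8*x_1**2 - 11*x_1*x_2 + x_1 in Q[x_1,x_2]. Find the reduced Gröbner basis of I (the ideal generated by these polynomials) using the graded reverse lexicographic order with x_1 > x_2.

f_1 = -10*x_1 - 2*x_2 + 4, LT = x_1.
f_2 = 8*x_1**2 - 11*x_1*x_2 + x_1, LT = x_1**2.

S(f_1,f_2): lcm = x_1**2. S = 63/40*x_1*x_2 - 21/40*x_1.
  leading term x_1*x_2: subtract (-63/400*x_2)·f_1 from 63/40*x_1*x_2 - 21/40*x_1 → -63/200*x_2**2 - 21/40*x_1 + 63/100*x_2
  leading term x_2**2: no divisor's leading term divides it; move -63/200*x_2**2 to the remainder.
  leading term x_1: subtract (21/400)·f_1 from -21/40*x_1 + 63/100*x_2 → 147/200*x_2 - 21/100
  leading term x_2: no divisor's leading term divides it; move 147/200*x_2 to the remainder.
  leading term 1: no divisor's leading term divides it; move -21/100 to the remainder.
  remainder -63/200*x_2**2 + 147/200*x_2 - 21/100 ≠ 0; add g_3 = -63/200*x_2**2 + 147/200*x_2 - 21/100 to the basis.

The other S-polynomials (S(f_1,g_3), S(f_2,g_3)) all reduce to 0 modulo the current basis, so we have a Gröbner basis.
Inter-reduce: drop elements whose leading term is divisible by another's, tail-reduce, and make monic.

G = {x_2**2 - 7/3*x_2 + 2/3, x_1 + 1/5*x_2 - 2/5}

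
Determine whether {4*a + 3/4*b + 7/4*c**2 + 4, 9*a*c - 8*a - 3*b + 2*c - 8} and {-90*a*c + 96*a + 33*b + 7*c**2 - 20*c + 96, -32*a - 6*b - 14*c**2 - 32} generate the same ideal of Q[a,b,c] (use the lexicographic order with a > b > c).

Yes, the ideals are equal.

For a fixed monomial order, each ideal has a unique reduced Gröbner basis; comparing bases decides equality.
Buchberger on the first generating set:
f_1 = 4*a + 3/4*b + 7/4*c**2 + 4, LT = a.
f_2 = 9*a*c - 8*a - 3*b + 2*c - 8, LT = a*c.

S(f_1,f_2): lcm = a*c. S = 8/9*a + 3/16*b*c + 1/3*b + 7/16*c**3 + 7/9*c + 8/9.
  leading term a: subtract (2/9)·f_1 from 8/9*a + 3/16*b*c + 1/3*b + 7/16*c**3 + 7/9*c + 8/9 → 3/16*b*c + 1/6*b + 7/16*c**3 - 7/18*c**2 + 7/9*c
  leading term b*c: no divisor's leading term divides it; move 3/16*b*c to the remainder.
  leading term b: no divisor's leading term divides it; move 1/6*b to the remainder.
  leading term c**3: no divisor's leading term divides it; move 7/16*c**3 to the remainder.
  leading term c**2: no divisor's leading term divides it; move -7/18*c**2 to the remainder.
  leading term c: no divisor's leading term divides it; move 7/9*c to the remainder.
  remainder 3/16*b*c + 1/6*b + 7/16*c**3 - 7/18*c**2 + 7/9*c ≠ 0; add g_3 = 3/16*b*c + 1/6*b + 7/16*c**3 - 7/18*c**2 + 7/9*c to the basis.

S(f_1,g_3): leading monomials are coprime, so the S-polynomial reduces to 0 (Buchberger's first criterion).
S(f_2,g_3): lcm = a*b*c. S = -16/9*a*b - 7/3*a*c**3 + 56/27*a*c**2 - 112/27*a*c - 1/3*b**2 + 2/9*b*c - 8/9*b.
  leading term a*b: subtract (-4/9*b)·f_1 from -16/9*a*b - 7/3*a*c**3 + 56/27*a*c**2 - 112/27*a*c - 1/3*b**2 + 2/9*b*c - 8/9*b → -7/3*a*c**3 + 56/27*a*c**2 - 112/27*a*c + 7/9*b*c**2 + 2/9*b*c + 8/9*b
  leading term a*c**3: subtract (-7/12*c**3)·f_1 from -7/3*a*c**3 + 56/27*a*c**2 - 112/27*a*c + 7/9*b*c**2 + 2/9*b*c + 8/9*b → 56/27*a*c**2 - 112/27*a*c + 7/16*b*c**3 + 7/9*b*c**2 + 2/9*b*c + 8/9*b + 49/48*c**5 + 7/3*c**3
  leading term a*c**2: subtract (14/27*c**2)·f_1 from 56/27*a*c**2 - 112/27*a*c + 7/16*b*c**3 + 7/9*b*c**2 + 2/9*b*c + 8/9*b + 49/48*c**5 + 7/3*c**3 → -112/27*a*c + 7/16*b*c**3 + 7/18*b*c**2 + 2/9*b*c + 8/9*b + 49/48*c**5 - 49/54*c**4 + 7/3*c**3 - 56/27*c**2
  leading term a*c: subtract (-28/27*c)·f_1 from -112/27*a*c + 7/16*b*c**3 + 7/18*b*c**2 + 2/9*b*c + 8/9*b + 49/48*c**5 - 49/54*c**4 + 7/3*c**3 - 56/27*c**2 → 7/16*b*c**3 + 7/18*b*c**2 + b*c + 8/9*b + 49/48*c**5 - 49/54*c**4 + 112/27*c**3 - 56/27*c**2 + 112/27*c
  leading term b*c**3: subtract (7/3*c**2)·g_3 from 7/16*b*c**3 + 7/18*b*c**2 + b*c + 8/9*b + 49/48*c**5 - 49/54*c**4 + 112/27*c**3 - 56/27*c**2 + 112/27*c → b*c + 8/9*b + 7/3*c**3 - 56/27*c**2 + 112/27*c
  leading term b*c: subtract (16/3)·g_3 from b*c + 8/9*b + 7/3*c**3 - 56/27*c**2 + 112/27*c → 0
  remainder 0.

Every S-polynomial of the final basis reduces to 0, so we have a Gröbner basis.
Inter-reduce: drop elements whose leading term is divisible by another's, tail-reduce, and make monic.
Reduced Gröbner basis: {a + 3/16*b + 7/16*c**2 + 1, b*c + 8/9*b + 7/3*c**3 - 56/27*c**2 + 112/27*c}.

Buchberger on the second generating set:
h_1 = -90*a*c + 96*a + 33*b + 7*c**2 - 20*c + 96, LT = a*c.
h_2 = -32*a - 6*b - 14*c**2 - 32, LT = a.

S(h_1,h_2): lcm = a*c. S = -16/15*a - 3/16*b*c - 11/30*b - 7/16*c**3 - 7/90*c**2 - 7/9*c - 16/15.
  leading term a: subtract (1/30)·h_2 from -16/15*a - 3/16*b*c - 11/30*b - 7/16*c**3 - 7/90*c**2 - 7/9*c - 16/15 → -3/16*b*c - 1/6*b - 7/16*c**3 + 7/18*c**2 - 7/9*c
  leading term b*c: no divisor's leading term divides it; move -3/16*b*c to the remainder.
  leading term b: no divisor's leading term divides it; move -1/6*b to the remainder.
  leading term c**3: no divisor's leading term divides it; move -7/16*c**3 to the remainder.
  leading term c**2: no divisor's leading term divides it; move 7/18*c**2 to the remainder.
  leading term c: no divisor's leading term divides it; move -7/9*c to the remainder.
  remainder -3/16*b*c - 1/6*b - 7/16*c**3 + 7/18*c**2 - 7/9*c ≠ 0; add k_3 = -3/16*b*c - 1/6*b - 7/16*c**3 + 7/18*c**2 - 7/9*c to the basis.

S(h_1,k_3): lcm = a*b*c. S = -88/45*a*b - 7/3*a*c**3 + 56/27*a*c**2 - 112/27*a*c - 11/30*b**2 - 7/90*b*c**2 + 2/9*b*c - 16/15*b.
  leading term a*b: subtract (11/180*b)·h_2 from -88/45*a*b - 7/3*a*c**3 + 56/27*a*c**2 - 112/27*a*c - 11/30*b**2 - 7/90*b*c**2 + 2/9*b*c - 16/15*b → -7/3*a*c**3 + 56/27*a*c**2 - 112/27*a*c + 7/9*b*c**2 + 2/9*b*c + 8/9*b
  leading term a*c**3: subtract (7/270*c**2)·h_1 from -7/3*a*c**3 + 56/27*a*c**2 - 112/27*a*c + 7/9*b*c**2 + 2/9*b*c + 8/9*b → -56/135*a*c**2 - 112/27*a*c - 7/90*b*c**2 + 2/9*b*c + 8/9*b - 49/270*c**4 + 14/27*c**3 - 112/45*c**2
  leading term a*c**2: subtract (28/6075*c)·h_1 from -56/135*a*c**2 - 112/27*a*c - 7/90*b*c**2 + 2/9*b*c + 8/9*b - 49/270*c**4 + 14/27*c**3 - 112/45*c**2 → -9296/2025*a*c - 7/90*b*c**2 + 142/2025*b*c + 8/9*b - 49/270*c**4 + 2954/6075*c**3 - 2912/1215*c**2 - 896/2025*c
  leading term a*c: subtract (4648/91125)·h_1 from -9296/2025*a*c - 7/90*b*c**2 + 142/2025*b*c + 8/9*b - 49/270*c**4 + 2954/6075*c**3 - 2912/1215*c**2 - 896/2025*c → -148736/30375*a - 7/90*b*c**2 + 142/2025*b*c - 24128/30375*b - 49/270*c**4 + 2954/6075*c**3 - 250936/91125*c**2 + 10528/18225*c - 148736/30375
  leading term a: subtract (4648/30375)·h_2 from -148736/30375*a - 7/90*b*c**2 + 142/2025*b*c - 24128/30375*b - 49/270*c**4 + 2954/6075*c**3 - 250936/91125*c**2 + 10528/18225*c - 148736/30375 → -7/90*b*c**2 + 142/2025*b*c + 752/6075*b - 49/270*c**4 + 2954/6075*c**3 - 11144/18225*c**2 + 10528/18225*c
  leading term b*c**2: subtract (56/135*c)·k_3 from -7/90*b*c**2 + 142/2025*b*c + 752/6075*b - 49/270*c**4 + 2954/6075*c**3 - 11144/18225*c**2 + 10528/18225*c → 94/675*b*c + 752/6075*b + 658/2025*c**3 - 5264/18225*c**2 + 10528/18225*c
  leading term b*c: subtract (-1504/2025)·k_3 from 94/675*b*c + 752/6075*b + 658/2025*c**3 - 5264/18225*c**2 + 10528/18225*c → 0
  remainder 0.

S(h_2,k_3): leading monomials are coprime, so the S-polynomial reduces to 0 (Buchberger's first criterion).
Every S-polynomial of the final basis reduces to 0, so we have a Gröbner basis.
Inter-reduce: drop elements whose leading term is divisible by another's, tail-reduce, and make monic.
Reduced Gröbner basis: {a + 3/16*b + 7/16*c**2 + 1, b*c + 8/9*b + 7/3*c**3 - 56/27*c**2 + 112/27*c}.

The two bases agree; hence the ideals are identical.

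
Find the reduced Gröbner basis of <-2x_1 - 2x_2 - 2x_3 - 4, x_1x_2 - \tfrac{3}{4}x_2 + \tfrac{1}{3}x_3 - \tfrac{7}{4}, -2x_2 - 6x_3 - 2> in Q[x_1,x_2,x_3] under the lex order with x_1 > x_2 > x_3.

G = {x_1 - 2x_3 + 1, x_2 + 3x_3 + 1, x_3^{2} - \tfrac{43}{72}x_3}

This is the nonlinear analogue of row-reducing a linear system.

f_1 = -2x_1 - 2x_2 - 2x_3 - 4, LT = x_1.
f_2 = x_1x_2 - \tfrac{3}{4}x_2 + \tfrac{1}{3}x_3 - \tfrac{7}{4}, LT = x_1x_2.
f_3 = -2x_2 - 6x_3 - 2, LT = x_2.

S(f_1,f_2): lcm = x_1x_2. S = x_2^{2} + x_2x_3 + \tfrac{11}{4}x_2 - \tfrac{1}{3}x_3 + \tfrac{7}{4}.
  reduce S modulo (f_1, f_2, f_3):
  remainder 6x_3^{2} - \tfrac{43}{12}x_3 ≠ 0; add g_4 = 6x_3^{2} - \tfrac{43}{12}x_3 to the basis.

The other S-polynomials (S(f_1,f_3), S(f_2,f_3), S(f_1,g_4), S(f_2,g_4), S(f_3,g_4)) all reduce to 0 modulo the current basis, so we have a Gröbner basis.
Inter-reduce: drop elements whose leading term is divisible by another's, tail-reduce, and make monic.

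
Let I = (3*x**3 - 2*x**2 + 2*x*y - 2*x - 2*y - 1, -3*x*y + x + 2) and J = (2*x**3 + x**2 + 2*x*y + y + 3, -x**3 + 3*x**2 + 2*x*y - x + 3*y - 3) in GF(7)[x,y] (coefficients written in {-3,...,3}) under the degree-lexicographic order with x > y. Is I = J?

No, the ideals differ.

Two ideals are equal iff their reduced Gröbner bases coincide (the reduced basis is unique for a fixed ordering).
Buchberger on the first generating set:
f_1 = 3*x**3 - 2*x**2 + 2*x*y - 2*x - 2*y - 1, LT = x**3.
f_2 = -3*x*y + x + 2, LT = x*y.

S(f_1,f_2): lcm = x**3*y. S = -2*x**3 - 3*x**2*y + 3*x*y**2 + 3*x**2 - 3*x*y - 3*y**2 + 2*y.
  leading term x**3: subtract (-3)·f_1 from -2*x**3 - 3*x**2*y + 3*x*y**2 + 3*x**2 - 3*x*y - 3*y**2 + 2*y → -3*x**2*y + 3*x*y**2 - 3*x**2 + 3*x*y - 3*y**2 + x + 3*y - 3
  leading term x**2*y: subtract (x)·f_2 from -3*x**2*y + 3*x*y**2 - 3*x**2 + 3*x*y - 3*y**2 + x + 3*y - 3 → 3*x*y**2 + 3*x**2 + 3*x*y - 3*y**2 - x + 3*y - 3
  leading term x*y**2: subtract (-y)·f_2 from 3*x*y**2 + 3*x**2 + 3*x*y - 3*y**2 - x + 3*y - 3 → 3*x**2 - 3*x*y - 3*y**2 - x - 2*y - 3
  leading term x**2: no divisor's leading term divides it; move 3*x**2 to the remainder.
  leading term x*y: subtract (1)·f_2 from -3*x*y - 3*y**2 - x - 2*y - 3 → -3*y**2 - 2*x - 2*y + 2
  leading term y**2: no divisor's leading term divides it; move -3*y**2 to the remainder.
  leading term x: no divisor's leading term divides it; move -2*x to the remainder.
  leading term y: no divisor's leading term divides it; move -2*y to the remainder.
  leading term 1: no divisor's leading term divides it; move 2 to the remainder.
  remainder 3*x**2 - 3*y**2 - 2*x - 2*y + 2 ≠ 0; add g_3 = 3*x**2 - 3*y**2 - 2*x - 2*y + 2 to the basis.

S(f_2,g_3): lcm = x**2*y. S = y**3 + 2*x**2 + 3*x*y + 3*y**2 - 3*x - 3*y.
  leading term y**3: no divisor's leading term divides it; move y**3 to the remainder.
  leading term x**2: subtract (3)·g_3 from 2*x**2 + 3*x*y + 3*y**2 - 3*x - 3*y → 3*x*y - 2*y**2 + 3*x + 3*y + 1
  leading term x*y: subtract (-1)·f_2 from 3*x*y - 2*y**2 + 3*x + 3*y + 1 → -2*y**2 - 3*x + 3*y + 3
  leading term y**2: no divisor's leading term divides it; move -2*y**2 to the remainder.
  leading term x: no divisor's leading term divides it; move -3*x to the remainder.
  leading term y: no divisor's leading term divides it; move 3*y to the remainder.
  leading term 1: no divisor's leading term divides it; move 3 to the remainder.
  remainder y**3 - 2*y**2 - 3*x + 3*y + 3 ≠ 0; add g_4 = y**3 - 2*y**2 - 3*x + 3*y + 3 to the basis.

The other S-polynomials (S(f_1,g_3), S(f_1,g_4), S(f_2,g_4), S(g_3,g_4)) all reduce to 0 modulo the current basis, so we have a Gröbner basis.
Inter-reduce: drop elements whose leading term is divisible by another's, tail-reduce, and make monic.
Reduced Gröbner basis: {y**3 - 2*y**2 - 3*x + 3*y + 3, x**2 - y**2 - 3*x - 3*y + 3, x*y + 2*x - 3}.

Buchberger on the second generating set:
h_1 = 2*x**3 + x**2 + 2*x*y + y + 3, LT = x**3.
h_2 = -x**3 + 3*x**2 + 2*x*y - x + 3*y - 3, LT = x**3.

S(h_1,h_2): lcm = x**3. S = 3*x*y - x + 2.
  leading term x*y: no divisor's leading term divides it; move 3*x*y to the remainder.
  leading term x: no divisor's leading term divides it; move -x to the remainder.
  leading term 1: no divisor's leading term divides it; move 2 to the remainder.
  remainder 3*x*y - x + 2 ≠ 0; add k_3 = 3*x*y - x + 2 to the basis.

S(h_1,k_3): lcm = x**3*y. S = -2*x**3 - 3*x**2*y + x*y**2 - 3*x**2 - 3*y**2 - 2*y.
  leading term x**3: subtract (-1)·h_1 from -2*x**3 - 3*x**2*y + x*y**2 - 3*x**2 - 3*y**2 - 2*y → -3*x**2*y + x*y**2 - 2*x**2 + 2*x*y - 3*y**2 - y + 3
  leading term x**2*y: subtract (-x)·k_3 from -3*x**2*y + x*y**2 - 2*x**2 + 2*x*y - 3*y**2 - y + 3 → x*y**2 - 3*x**2 + 2*x*y - 3*y**2 + 2*x - y + 3
  leading term x*y**2: subtract (-2*y)·k_3 from x*y**2 - 3*x**2 + 2*x*y - 3*y**2 + 2*x - y + 3 → -3*x**2 - 3*y**2 + 2*x + 3*y + 3
  leading term x**2: no divisor's leading term divides it; move -3*x**2 to the remainder.
  leading term y**2: no divisor's leading term divides it; move -3*y**2 to the remainder.
  leading term x: no divisor's leading term divides it; move 2*x to the remainder.
  leading term y: no divisor's leading term divides it; move 3*y to the remainder.
  leading term 1: no divisor's leading term divides it; move 3 to the remainder.
  remainder -3*x**2 - 3*y**2 + 2*x + 3*y + 3 ≠ 0; add k_4 = -3*x**2 - 3*y**2 + 2*x + 3*y + 3 to the basis.

S(k_3,k_4): lcm = x**2*y. S = -y**3 + 2*x**2 + 3*x*y + y**2 + 3*x + y.
  leading term y**3: no divisor's leading term divides it; move -y**3 to the remainder.
  leading term x**2: subtract (-3)·k_4 from 2*x**2 + 3*x*y + y**2 + 3*x + y → 3*x*y - y**2 + 2*x + 3*y + 2
  leading term x*y: subtract (1)·k_3 from 3*x*y - y**2 + 2*x + 3*y + 2 → -y**2 + 3*x + 3*y
  leading term y**2: no divisor's leading term divides it; move -y**2 to the remainder.
  leading term x: no divisor's leading term divides it; move 3*x to the remainder.
  leading term y: no divisor's leading term divides it; move 3*y to the remainder.
  remainder -y**3 - y**2 + 3*x + 3*y ≠ 0; add k_5 = -y**3 - y**2 + 3*x + 3*y to the basis.

The other S-polynomials (S(h_2,k_3), S(h_1,k_4), S(h_2,k_4), S(h_1,k_5), S(h_2,k_5), S(k_3,k_5), S(k_4,k_5)) all reduce to 0 modulo the current basis, so we have a Gröbner basis.
Inter-reduce: drop elements whose leading term is divisible by another's, tail-reduce, and make monic.
Reduced Gröbner basis: {y**3 + y**2 - 3*x - 3*y, x**2 + y**2 - 3*x - y - 1, x*y + 2*x + 3}.

These differ, so the ideals are not equal.
The same test decides containment: I ⊆ J iff every generator of I reduces to 0 modulo a Gröbner basis of J.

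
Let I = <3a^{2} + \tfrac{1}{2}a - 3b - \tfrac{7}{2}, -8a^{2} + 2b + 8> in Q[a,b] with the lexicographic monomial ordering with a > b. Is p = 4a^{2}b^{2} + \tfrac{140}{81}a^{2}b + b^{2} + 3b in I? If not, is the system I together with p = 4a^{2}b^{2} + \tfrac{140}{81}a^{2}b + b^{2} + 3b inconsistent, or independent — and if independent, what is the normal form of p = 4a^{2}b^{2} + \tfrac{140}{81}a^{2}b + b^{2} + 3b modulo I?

First compute the reduced Gröbner basis of I by Buchberger's algorithm.
f_1 = 3a^{2} + \tfrac{1}{2}a - 3b - \tfrac{7}{2}, LT = a^{2}.
f_2 = -8a^{2} + 2b + 8, LT = a^{2}.

S(f_1,f_2): lcm = a^{2}. S = \tfrac{1}{6}a - \tfrac{3}{4}b - \tfrac{1}{6}.
  reduce S modulo (f_1, f_2):
  remainder \tfrac{1}{6}a - \tfrac{3}{4}b - \tfrac{1}{6} ≠ 0; add h_3 = \tfrac{1}{6}a - \tfrac{3}{4}b - \tfrac{1}{6} to the basis.

S(f_1,h_3): lcm = a^{2}. S = \tfrac{9}{2}ab + \tfrac{7}{6}a - b - \tfrac{7}{6}.
  reduce S modulo (f_1, f_2, h_3):
  remainder \tfrac{81}{4}b^{2} + \tfrac{35}{4}b ≠ 0; add h_4 = \tfrac{81}{4}b^{2} + \tfrac{35}{4}b to the basis.

The other S-polynomials (S(f_2,h_3), S(f_1,h_4), S(f_2,h_4), S(h_3,h_4)) all reduce to 0 modulo the current basis, so we have a Gröbner basis.
Inter-reduce: drop elements whose leading term is divisible by another's, tail-reduce, and make monic.
Reduced Gröbner basis: {a - \tfrac{9}{2}b - 1, b^{2} + \tfrac{35}{81}b}.
Label its elements g_1 = a - \tfrac{9}{2}b - 1, g_2 = b^{2} + \tfrac{35}{81}b.

Reduce p = 4a^{2}b^{2} + \tfrac{140}{81}a^{2}b + b^{2} + 3b modulo G:
  leading term a^{2}b^{2}: subtract (4ab^{2})·g_1 from 4a^{2}b^{2} + \tfrac{140}{81}a^{2}b + b^{2} + 3b → \tfrac{140}{81}a^{2}b + 18ab^{3} + 4ab^{2} + b^{2} + 3b
  leading term a^{2}b: subtract (\tfrac{140}{81}ab)·g_1 from \tfrac{140}{81}a^{2}b + 18ab^{3} + 4ab^{2} + b^{2} + 3b → 18ab^{3} + \tfrac{106}{9}ab^{2} + \tfrac{140}{81}ab + b^{2} + 3b
  leading term ab^{3}: subtract (18b^{3})·g_1 from 18ab^{3} + \tfrac{106}{9}ab^{2} + \tfrac{140}{81}ab + b^{2} + 3b → \tfrac{106}{9}ab^{2} + \tfrac{140}{81}ab + 81b^{4} + 18b^{3} + b^{2} + 3b
  leading term ab^{2}: subtract (\tfrac{106}{9}b^{2})·g_1 from \tfrac{106}{9}ab^{2} + \tfrac{140}{81}ab + 81b^{4} + 18b^{3} + b^{2} + 3b → \tfrac{140}{81}ab + 81b^{4} + 71b^{3} + \tfrac{115}{9}b^{2} + 3b
  leading term ab: subtract (\tfrac{140}{81}b)·g_1 from \tfrac{140}{81}ab + 81b^{4} + 71b^{3} + \tfrac{115}{9}b^{2} + 3b → 81b^{4} + 71b^{3} + \tfrac{185}{9}b^{2} + \tfrac{383}{81}b
  leading term b^{4}: subtract (81b^{2})·g_2 from 81b^{4} + 71b^{3} + \tfrac{185}{9}b^{2} + \tfrac{383}{81}b → 36b^{3} + \tfrac{185}{9}b^{2} + \tfrac{383}{81}b
  leading term b^{3}: subtract (36b)·g_2 from 36b^{3} + \tfrac{185}{9}b^{2} + \tfrac{383}{81}b → 5b^{2} + \tfrac{383}{81}b
  leading term b^{2}: subtract (5)·g_2 from 5b^{2} + \tfrac{383}{81}b → \tfrac{208}{81}b
  leading term b: no divisor's leading term divides it; move \tfrac{208}{81}b to the remainder.
  normal form = \tfrac{208}{81}b.
The normal form is nonzero, so p ∉ I. Since p minus its normal form lies in I, I + (p) = I + (r) where r = \tfrac{208}{81}b; decide whether this ideal is the whole ring.
Run Buchberger on G together with r (pairs among the g_i already reduce to 0 since G is a Gröbner basis):
g_1 = a - \tfrac{9}{2}b - 1, LT = a.
g_2 = b^{2} + \tfrac{35}{81}b, LT = b^{2}.
r = \tfrac{208}{81}b, LT = b.

The S-polynomials (S(g_1,g_2), S(g_1,r), S(g_2,r)) all reduce to 0 modulo the current basis, so we have a Gröbner basis.
Inter-reduce: drop elements whose leading term is divisible by another's, tail-reduce, and make monic.
Reduced Gröbner basis: {a - 1, b}.
The reduced Gröbner basis of I + (p) is {a - 1, b} ≠ {1}, a proper ideal, so the enlarged system stays consistent: p is independent of I, with normal form \tfrac{208}{81}b.

4a^{2}b^{2} + \tfrac{140}{81}a^{2}b + b^{2} + 3b is independent of I; its normal form modulo I is \tfrac{208}{81}b.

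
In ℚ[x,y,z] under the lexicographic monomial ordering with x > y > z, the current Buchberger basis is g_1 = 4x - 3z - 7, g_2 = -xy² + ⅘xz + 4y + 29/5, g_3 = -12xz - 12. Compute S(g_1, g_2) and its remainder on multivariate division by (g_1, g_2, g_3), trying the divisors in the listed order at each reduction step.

S(g_1, g_2) = ⅘xz - ¾y²z - 7/4y² + 4y + 29/5; remainder on division = -¾y²z - 7/4y² + 4y + ⅗z² + 7/5z + 29/5.

lcm(LM(g_1), LM(g_2)) = xy².
S = (lcm/LT(g_1))·g_1 − (lcm/LT(g_2))·g_2 = ⅘xz - ¾y²z - 7/4y² + 4y + 29/5.
Reduce S modulo (g_1, g_2, g_3) in that order:
  leading term xz: subtract (⅕z)·g_1 from ⅘xz - ¾y²z - 7/4y² + 4y + 29/5 → -¾y²z - 7/4y² + 4y + ⅗z² + 7/5z + 29/5
  leading term y²z: no divisor's leading term divides it; move -¾y²z to the remainder.
  leading term y²: no divisor's leading term divides it; move -7/4y² to the remainder.
  leading term y: no divisor's leading term divides it; move 4y to the remainder.
  leading term z²: no divisor's leading term divides it; move ⅗z² to the remainder.
  leading term z: no divisor's leading term divides it; move 7/5z to the remainder.
  leading term 1: no divisor's leading term divides it; move 29/5 to the remainder.
The remainder -¾y²z - 7/4y² + 4y + ⅗z² + 7/5z + 29/5 is nonzero, so it would be added as the next basis element.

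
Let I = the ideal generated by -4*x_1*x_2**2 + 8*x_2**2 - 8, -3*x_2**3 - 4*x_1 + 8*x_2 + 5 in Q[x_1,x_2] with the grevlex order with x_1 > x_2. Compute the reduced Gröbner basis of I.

The reduced Gröbner basis is the canonical form of the ideal for this ordering.

f_1 = -4*x_1*x_2**2 + 8*x_2**2 - 8, LT = x_1*x_2**2.
f_2 = -3*x_2**3 - 4*x_1 + 8*x_2 + 5, LT = x_2**3.

S(f_1,f_2): lcm = x_1*x_2**3. S = -2*x_2**3 - 4/3*x_1**2 + 8/3*x_1*x_2 + 5/3*x_1 + 2*x_2.
  reduce S modulo (f_1, f_2):
  remainder -4/3*x_1**2 + 8/3*x_1*x_2 + 13/3*x_1 - 10/3*x_2 - 10/3 ≠ 0; add g_3 = -4/3*x_1**2 + 8/3*x_1*x_2 + 13/3*x_1 - 10/3*x_2 - 10/3 to the basis.

The other S-polynomials (S(f_1,g_3), S(f_2,g_3)) all reduce to 0 modulo the current basis, so we have a Gröbner basis.

G = {x_1*x_2**2 - 2*x_2**2 + 2, x_2**3 + 4/3*x_1 - 8/3*x_2 - 5/3, x_1**2 - 2*x_1*x_2 - 13/4*x_1 + 5/2*x_2 + 5/2}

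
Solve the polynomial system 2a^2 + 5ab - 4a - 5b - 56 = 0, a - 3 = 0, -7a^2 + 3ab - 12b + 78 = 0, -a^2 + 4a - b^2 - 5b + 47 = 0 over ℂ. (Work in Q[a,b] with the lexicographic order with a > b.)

Compute a lex Gröbner basis by Buchberger's algorithm.
f_1 = 2a^2 + 5ab - 4a - 5b - 56, LT = a^2.
f_2 = a - 3, LT = a.
f_3 = -7a^2 + 3ab - 12b + 78, LT = a^2.
f_4 = -a^2 + 4a - b^2 - 5b + 47, LT = a^2.

S(f_1,f_2): lcm = a^2. S = 5/2ab + a - 5/2b - 28.
  leading term ab: subtract (5/2b)·f_2 from 5/2ab + a - 5/2b - 28 → a + 5b - 28
  leading term a: subtract (1)·f_2 from a + 5b - 28 → 5b - 25
  leading term b: no divisor's leading term divides it; move 5b to the remainder.
  leading term 1: no divisor's leading term divides it; move -25 to the remainder.
  remainder 5b - 25 ≠ 0; add h_5 = 5b - 25 to the basis.

The other S-polynomials (S(f_1,f_3), S(f_1,f_4), S(f_2,f_3), S(f_2,f_4), S(f_3,f_4), S(f_1,h_5), S(f_2,h_5), S(f_3,h_5), S(f_4,h_5)) all reduce to 0 modulo the current basis, so we have a Gröbner basis.
Inter-reduce: drop elements whose leading term is divisible by another's, tail-reduce, and make monic.
Reduced Gröbner basis: {a - 3, b - 5}.

Elimination: the polynomial b - 5 lies in the elimination ideal for b, so b ∈ {5}. For each such b, the remaining basis elements (now univariate) give the rest of the solution.
  b = 5: the earlier basis element becomes a - 3 = 0, giving a = 3 — point (3, 5).
Substituting each solution back into the original system confirms all equations vanish.

{(3, 5)}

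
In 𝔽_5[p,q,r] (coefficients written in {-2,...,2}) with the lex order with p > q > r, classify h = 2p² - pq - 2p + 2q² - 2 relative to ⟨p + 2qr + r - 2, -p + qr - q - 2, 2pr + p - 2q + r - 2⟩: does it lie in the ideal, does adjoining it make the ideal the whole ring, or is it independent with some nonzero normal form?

2p² - pq - 2p + 2q² - 2 is independent of I; its normal form modulo I is -2r² - r - 2.

First compute the reduced Gröbner basis of I by Buchberger's algorithm.
f_1 = p + 2qr + r - 2, LT = p.
f_2 = -p + qr - q - 2, LT = p.
f_3 = 2pr + p - 2q + r - 2, LT = pr.

S(f_1,f_2): lcm = p. S = -2qr - q + r + 1.
  reduce S modulo (f_1, f_2, f_3):
  remainder -2qr - q + r + 1 ≠ 0; add k_4 = -2qr - q + r + 1 to the basis.

S(f_1,f_3): lcm = pr. S = 2p + 2qr² + q + r² + 1.
  reduce S modulo (f_1, f_2, f_3, k_4):
  remainder q + 2r² - r ≠ 0; add k_5 = q + 2r² - r to the basis.

S(k_4,k_5): lcm = qr. S = -2q - 2r³ + r² + 2r + 2.
  reduce S modulo (f_1, f_2, f_3, k_4, k_5):
  remainder -2r³ + 2 ≠ 0; add k_6 = -2r³ + 2 to the basis.

The other S-polynomials (S(f_2,f_3), S(f_1,k_4), S(f_2,k_4), S(f_3,k_4), S(f_1,k_5), S(f_2,k_5), S(f_3,k_5), S(f_1,k_6), S(f_2,k_6), S(f_3,k_6), S(k_4,k_6), S(k_5,k_6)) all reduce to 0 modulo the current basis, so we have a Gröbner basis.
Inter-reduce: drop elements whose leading term is divisible by another's, tail-reduce, and make monic.
Reduced Gröbner basis: {p + 2r² + r - 1, q + 2r² - r, r³ - 1}.
Label its elements g_1 = p + 2r² + r - 1, g_2 = q + 2r² - r, g_3 = r³ - 1.

Reduce h = 2p² - pq - 2p + 2q² - 2 modulo G:
  leading term p²: subtract (2p)·g_1 from 2p² - pq - 2p + 2q² - 2 → -pq + pr² - 2pr + 2q² - 2
  leading term pq: subtract (-q)·g_1 from -pq + pr² - 2pr + 2q² - 2 → pr² - 2pr + 2q² + 2qr² + qr - q - 2
  leading term pr²: subtract (r²)·g_1 from pr² - 2pr + 2q² + 2qr² + qr - q - 2 → -2pr + 2q² + 2qr² + qr - q - 2r⁴ - r³ + r² - 2
  leading term pr: subtract (-2r)·g_1 from -2pr + 2q² + 2qr² + qr - q - 2r⁴ - r³ + r² - 2 → 2q² + 2qr² + qr - q - 2r⁴ - 2r³ - 2r² - 2r - 2
  leading term q²: subtract (2q)·g_2 from 2q² + 2qr² + qr - q - 2r⁴ - 2r³ - 2r² - 2r - 2 → -2qr² - 2qr - q - 2r⁴ - 2r³ - 2r² - 2r - 2
  leading term qr²: subtract (-2r²)·g_2 from -2qr² - 2qr - q - 2r⁴ - 2r³ - 2r² - 2r - 2 → -2qr - q + 2r⁴ + r³ - 2r² - 2r - 2
  leading term qr: subtract (-2r)·g_2 from -2qr - q + 2r⁴ + r³ - 2r² - 2r - 2 → -q + 2r⁴ + r² - 2r - 2
  leading term q: subtract (-1)·g_2 from -q + 2r⁴ + r² - 2r - 2 → 2r⁴ - 2r² + 2r - 2
  leading term r⁴: subtract (2r)·g_3 from 2r⁴ - 2r² + 2r - 2 → -2r² - r - 2
  leading term r²: no divisor's leading term divides it; move -2r² to the remainder.
  leading term r: no divisor's leading term divides it; move -r to the remainder.
  leading term 1: no divisor's leading term divides it; move -2 to the remainder.
  normal form = -2r² - r - 2.
The normal form is nonzero, so h ∉ I. Since h minus its normal form lies in I, I + (h) = I + (n) where n = -2r² - r - 2; decide whether this ideal is the whole ring.
Run Buchberger on G together with n (pairs among the g_i already reduce to 0 since G is a Gröbner basis):
g_1 = p + 2r² + r - 1, LT = p.
g_2 = q + 2r² - r, LT = q.
g_3 = r³ - 1, LT = r³.
n = -2r² - r - 2, LT = r².

S(g_3,n): lcm = r³. S = 2r² - r - 1.
  reduce S modulo (g_1, g_2, g_3, n):
  remainder -2r + 2 ≠ 0; add m_5 = -2r + 2 to the basis.

The other S-polynomials (S(g_1,g_2), S(g_1,g_3), S(g_1,n), S(g_2,g_3), S(g_2,n), S(g_1,m_5), S(g_2,m_5), S(g_3,m_5), S(n,m_5)) all reduce to 0 modulo the current basis, so we have a Gröbner basis.
Inter-reduce: drop elements whose leading term is divisible by another's, tail-reduce, and make monic.
Reduced Gröbner basis: {p + 2, q + 1, r - 1}.
The reduced Gröbner basis of I + (h) is {p + 2, q + 1, r - 1} ≠ {1}, a proper ideal, so the enlarged system stays consistent: h is independent of I, with normal form -2r² - r - 2.

The remainder on division by a Gröbner basis is unique — it is the normal form.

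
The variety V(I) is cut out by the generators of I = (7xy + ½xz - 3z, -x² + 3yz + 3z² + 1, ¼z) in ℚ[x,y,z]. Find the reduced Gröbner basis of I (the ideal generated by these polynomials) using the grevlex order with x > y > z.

G = {x² - 1, y, z}

f_1 = 7xy + ½xz - 3z, LT = xy.
f_2 = -x² + 3yz + 3z² + 1, LT = x².
f_3 = ¼z, LT = z.

S(f_1,f_2): lcm = x²y. S = 1/14x²z + 3y²z + 3yz² - 3/7xz + y.
  leading term x²z: subtract (-1/14z)·f_2 from 1/14x²z + 3y²z + 3yz² - 3/7xz + y → 3y²z + 45/14yz² + 3/14z³ - 3/7xz + y + 1/14z
  leading term y²z: subtract (12y²)·f_3 from 3y²z + 45/14yz² + 3/14z³ - 3/7xz + y + 1/14z → 45/14yz² + 3/14z³ - 3/7xz + y + 1/14z
  leading term yz²: subtract (90/7yz)·f_3 from 45/14yz² + 3/14z³ - 3/7xz + y + 1/14z → 3/14z³ - 3/7xz + y + 1/14z
  leading term z³: subtract (6/7z²)·f_3 from 3/14z³ - 3/7xz + y + 1/14z → -3/7xz + y + 1/14z
  leading term xz: subtract (-12/7x)·f_3 from -3/7xz + y + 1/14z → y + 1/14z
  leading term y: no divisor's leading term divides it; move y to the remainder.
  leading term z: subtract (2/7)·f_3 from 1/14z → 0
  remainder y ≠ 0; add g_4 = y to the basis.

S(f_1,f_3): leading monomials are coprime, so the S-polynomial reduces to 0 (Buchberger's first criterion).
S(f_2,f_3): leading monomials are coprime, so the S-polynomial reduces to 0 (Buchberger's first criterion).
S(f_1,g_4): lcm = xy. S = 1/14xz - 3/7z.
  leading term xz: subtract (2/7x)·f_3 from 1/14xz - 3/7z → -3/7z
  leading term z: subtract (-12/7)·f_3 from -3/7z → 0
  remainder 0.

S(f_2,g_4): leading monomials are coprime, so the S-polynomial reduces to 0 (Buchberger's first criterion).
S(f_3,g_4): leading monomials are coprime, so the S-polynomial reduces to 0 (Buchberger's first criterion).
Every S-polynomial of the final basis reduces to 0, so we have a Gröbner basis.
Inter-reduce: drop elements whose leading term is divisible by another's, tail-reduce, and make monic.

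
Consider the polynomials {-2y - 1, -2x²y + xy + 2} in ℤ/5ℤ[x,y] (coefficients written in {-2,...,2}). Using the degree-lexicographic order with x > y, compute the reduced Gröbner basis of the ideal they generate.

G = {x² + 2x + 2, y - 2}

This is the nonlinear analogue of row-reducing a linear system.

f_1 = -2y - 1, LT = y.
f_2 = -2x²y + xy + 2, LT = x²y.

S(f_1,f_2): lcm = x²y. S = -2x² - 2xy + 1.
  leading term x²: no divisor's leading term divides it; move -2x² to the remainder.
  leading term xy: subtract (x)·f_1 from -2xy + 1 → x + 1
  leading term x: no divisor's leading term divides it; move x to the remainder.
  leading term 1: no divisor's leading term divides it; move 1 to the remainder.
  remainder -2x² + x + 1 ≠ 0; add g_3 = -2x² + x + 1 to the basis.

The other S-polynomials (S(f_1,g_3), S(f_2,g_3)) all reduce to 0 modulo the current basis, so we have a Gröbner basis.
Inter-reduce: drop elements whose leading term is divisible by another's, tail-reduce, and make monic.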